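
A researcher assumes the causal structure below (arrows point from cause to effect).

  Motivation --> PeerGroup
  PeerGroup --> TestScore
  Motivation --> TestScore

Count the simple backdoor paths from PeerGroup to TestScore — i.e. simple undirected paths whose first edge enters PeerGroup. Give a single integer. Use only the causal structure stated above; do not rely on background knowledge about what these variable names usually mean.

A backdoor path from PeerGroup to TestScore is any simple undirected path whose first edge points into PeerGroup (i.e. leaves PeerGroup via a parent).
Parents of PeerGroup: {Motivation}.
Enumerating:
  P1: PeerGroup <- Motivation -> TestScore
That exhausts the simple backdoor paths. Count: 1.

1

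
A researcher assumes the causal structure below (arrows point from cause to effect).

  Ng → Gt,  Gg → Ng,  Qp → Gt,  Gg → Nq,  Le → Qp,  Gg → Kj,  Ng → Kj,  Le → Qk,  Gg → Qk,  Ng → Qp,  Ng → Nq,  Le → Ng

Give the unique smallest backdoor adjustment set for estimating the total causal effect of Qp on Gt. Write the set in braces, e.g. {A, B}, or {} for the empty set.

{Ng}

Variables eligible for adjustment (non-descendants of Qp, excluding Qp and Gt): {Gg, Kj, Le, Ng, Nq, Qk}.
Backdoor paths from Qp to Gt:
  P1: Qp <- Le -> Ng -> Gt
  P2: Qp <- Le -> Qk <- Gg -> Ng -> Gt
  P3: Qp <- Le -> Qk <- Gg -> Kj <- Ng -> Gt
  P4: Qp <- Le -> Qk <- Gg -> Nq <- Ng -> Gt
  P5: Qp <- Ng -> Gt
The empty set is not sufficient: P1 (Qp <- Le -> Ng -> Gt) has no collider blocking it and no conditioned non-collider, so it is open.
Try {Ng}:
  P1: blocked at chain node Ng ∈ conditioning set.
  P2: blocked at collider Qk (neither it nor any descendant is in the conditioning set).
  P3: blocked at collider Qk (neither it nor any descendant is in the conditioning set).
  P4: blocked at collider Qk (neither it nor any descendant is in the conditioning set).
  P5: blocked at fork node Ng ∈ conditioning set.
{Ng} contains no descendant of Qp and blocks every backdoor path.
No other singleton works — e.g. {Gg} leaves P1 open — so {Ng} is the unique smallest valid adjustment set.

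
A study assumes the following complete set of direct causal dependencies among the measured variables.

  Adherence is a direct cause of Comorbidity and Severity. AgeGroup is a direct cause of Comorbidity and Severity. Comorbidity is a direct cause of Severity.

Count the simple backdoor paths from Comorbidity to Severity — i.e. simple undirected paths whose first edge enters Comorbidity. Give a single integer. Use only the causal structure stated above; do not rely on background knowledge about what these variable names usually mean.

A backdoor path from Comorbidity to Severity is any simple undirected path whose first edge points into Comorbidity (i.e. leaves Comorbidity via a parent).
Parents of Comorbidity: {Adherence, AgeGroup}.
Enumerating:
  P1: Comorbidity <- Adherence -> Severity
  P2: Comorbidity <- AgeGroup -> Severity
That exhausts the simple backdoor paths. Count: 2.

2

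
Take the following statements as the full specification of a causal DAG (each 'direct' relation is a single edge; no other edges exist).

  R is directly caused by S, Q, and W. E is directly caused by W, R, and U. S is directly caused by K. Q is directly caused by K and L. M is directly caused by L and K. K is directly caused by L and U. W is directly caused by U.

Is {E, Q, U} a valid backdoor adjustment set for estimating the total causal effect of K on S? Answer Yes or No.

No

Backdoor paths from K to S (paths whose first edge points into K):
  P1: K <- U -> W -> R <- S
  P2: K <- U -> W -> E <- R <- S
  P3: K <- U -> E <- W -> R <- S
  P4: K <- U -> E <- R <- S
  P5: K <- L -> Q -> R <- S
Condition 1 (no descendant of K in the set): FAILS — E and Q are descendants of K.
Condition 2 (every backdoor path blocked by {E, Q, U}):
  P1: blocked at fork node U ∈ conditioning set.
  P2: blocked at fork node U ∈ conditioning set.
  P3: blocked at fork node U ∈ conditioning set.
  P4: blocked at fork node U ∈ conditioning set.
  P5: blocked at chain node Q ∈ conditioning set.
{E, Q, U} does not satisfy the backdoor criterion.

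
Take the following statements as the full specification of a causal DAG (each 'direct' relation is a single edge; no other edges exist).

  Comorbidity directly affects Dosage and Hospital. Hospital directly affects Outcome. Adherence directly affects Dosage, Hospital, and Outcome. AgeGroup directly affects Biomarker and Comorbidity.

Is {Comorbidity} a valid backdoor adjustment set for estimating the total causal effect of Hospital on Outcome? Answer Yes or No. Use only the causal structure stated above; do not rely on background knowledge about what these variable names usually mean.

No

Backdoor paths from Hospital to Outcome (paths whose first edge points into Hospital):
  P1: Hospital <- Comorbidity -> Dosage <- Adherence -> Outcome
  P2: Hospital <- Adherence -> Outcome
Condition 1 (no descendant of Hospital in the set): holds — descendants of Hospital are {Outcome}; none are in {Comorbidity}.
Condition 2 (every backdoor path blocked by {Comorbidity}):
  P1: blocked at fork node Comorbidity ∈ conditioning set.
  P2: open — no interior node is in the conditioning set.
{Comorbidity} does not satisfy the backdoor criterion.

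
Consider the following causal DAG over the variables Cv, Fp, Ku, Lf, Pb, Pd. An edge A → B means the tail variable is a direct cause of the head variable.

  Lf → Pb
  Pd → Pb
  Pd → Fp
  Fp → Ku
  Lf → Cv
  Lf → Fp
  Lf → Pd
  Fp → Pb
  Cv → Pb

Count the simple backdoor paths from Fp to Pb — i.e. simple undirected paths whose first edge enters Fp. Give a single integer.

6

A backdoor path from Fp to Pb is any simple undirected path whose first edge points into Fp (i.e. leaves Fp via a parent).
Parents of Fp: {Lf, Pd}.
Enumerating:
  P1: Fp <- Lf -> Cv -> Pb
  P2: Fp <- Lf -> Pd -> Pb
  P3: Fp <- Lf -> Pb
  P4: Fp <- Pd <- Lf -> Cv -> Pb
  P5: Fp <- Pd <- Lf -> Pb
  P6: Fp <- Pd -> Pb
That exhausts the simple backdoor paths. Count: 6.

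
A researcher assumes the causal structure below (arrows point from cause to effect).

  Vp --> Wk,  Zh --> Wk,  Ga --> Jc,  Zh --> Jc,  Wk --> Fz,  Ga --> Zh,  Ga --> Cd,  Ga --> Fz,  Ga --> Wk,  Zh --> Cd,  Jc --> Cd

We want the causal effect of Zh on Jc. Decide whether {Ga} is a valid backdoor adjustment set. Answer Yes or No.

Backdoor paths from Zh to Jc (paths whose first edge points into Zh):
  P1: Zh <- Ga -> Jc
  P2: Zh <- Ga -> Cd <- Jc
Condition 1 (no descendant of Zh in the set): holds — descendants of Zh are {Cd, Fz, Jc, Wk}; none are in {Ga}.
Condition 2 (every backdoor path blocked by {Ga}):
  P1: blocked at fork node Ga ∈ conditioning set.
  P2: blocked at fork node Ga ∈ conditioning set.
{Ga} satisfies the backdoor criterion.

Yes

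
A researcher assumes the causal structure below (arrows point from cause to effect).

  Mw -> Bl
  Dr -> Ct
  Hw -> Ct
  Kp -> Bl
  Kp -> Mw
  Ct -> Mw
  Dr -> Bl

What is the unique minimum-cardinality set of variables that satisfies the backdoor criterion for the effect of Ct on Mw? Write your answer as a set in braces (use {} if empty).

Variables eligible for adjustment (non-descendants of Ct, excluding Ct and Mw): {Dr, Hw, Kp}.
Backdoor paths from Ct to Mw:
  P1: Ct <- Dr -> Bl <- Kp -> Mw
  P2: Ct <- Dr -> Bl <- Mw
Each backdoor path contains an unconditioned collider, so every path is already blocked with the empty conditioning set:
  P1: blocked at collider Bl (neither it nor any descendant is in the conditioning set).
  P2: blocked at collider Bl (neither it nor any descendant is in the conditioning set).
The empty set is therefore the unique smallest valid set.

{}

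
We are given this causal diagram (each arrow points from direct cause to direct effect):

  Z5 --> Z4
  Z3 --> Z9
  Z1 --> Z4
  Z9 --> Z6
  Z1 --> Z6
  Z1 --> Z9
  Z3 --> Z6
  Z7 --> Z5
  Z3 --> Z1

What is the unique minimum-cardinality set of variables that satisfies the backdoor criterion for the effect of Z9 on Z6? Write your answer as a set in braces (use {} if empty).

{Z1, Z3}

Variables eligible for adjustment (non-descendants of Z9, excluding Z9 and Z6): {Z1, Z3, Z4, Z5, Z7}.
Backdoor paths from Z9 to Z6:
  P1: Z9 <- Z3 -> Z1 -> Z6
  P2: Z9 <- Z3 -> Z6
  P3: Z9 <- Z1 <- Z3 -> Z6
  P4: Z9 <- Z1 -> Z6
The empty set is not sufficient: P1 (Z9 <- Z3 -> Z1 -> Z6) has no collider blocking it and no conditioned non-collider, so it is open.
Try {Z1, Z3}:
  P1: blocked at fork node Z3 ∈ conditioning set.
  P2: blocked at fork node Z3 ∈ conditioning set.
  P3: blocked at chain node Z1 ∈ conditioning set.
  P4: blocked at fork node Z1 ∈ conditioning set.
{Z1, Z3} contains no descendant of Z9 and blocks every backdoor path.
Every element of {Z1, Z3} is needed (dropping Z1 leaves P4 open; dropping Z3 leaves P2 open), so no proper subset is valid.
Among all size-2 subsets of the eligible variables, only {Z1, Z3} blocks every backdoor path, so it is the unique smallest valid adjustment set.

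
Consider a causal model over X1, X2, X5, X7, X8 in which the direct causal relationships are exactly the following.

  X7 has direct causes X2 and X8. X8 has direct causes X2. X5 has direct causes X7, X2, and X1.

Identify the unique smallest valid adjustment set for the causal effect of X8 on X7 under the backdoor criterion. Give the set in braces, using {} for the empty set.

{X2}

Variables eligible for adjustment (non-descendants of X8, excluding X8 and X7): {X1, X2}.
Backdoor paths from X8 to X7:
  P1: X8 <- X2 -> X7
  P2: X8 <- X2 -> X5 <- X7
The empty set is not sufficient: P1 (X8 <- X2 -> X7) has no collider blocking it and no conditioned non-collider, so it is open.
Try {X2}:
  P1: blocked at fork node X2 ∈ conditioning set.
  P2: blocked at fork node X2 ∈ conditioning set.
{X2} contains no descendant of X8 and blocks every backdoor path.
No other singleton works — e.g. {X1} leaves P1 open — so {X2} is the unique smallest valid adjustment set.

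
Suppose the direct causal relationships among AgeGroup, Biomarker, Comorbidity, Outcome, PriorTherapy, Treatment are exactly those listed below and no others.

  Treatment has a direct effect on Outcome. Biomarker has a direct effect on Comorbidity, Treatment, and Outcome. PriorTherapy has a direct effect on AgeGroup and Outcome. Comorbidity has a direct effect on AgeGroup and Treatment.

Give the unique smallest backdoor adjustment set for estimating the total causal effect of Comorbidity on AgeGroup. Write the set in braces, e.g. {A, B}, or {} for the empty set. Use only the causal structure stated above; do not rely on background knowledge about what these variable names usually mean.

Variables eligible for adjustment (non-descendants of Comorbidity, excluding Comorbidity and AgeGroup): {Biomarker, PriorTherapy}.
Backdoor paths from Comorbidity to AgeGroup:
  P1: Comorbidity <- Biomarker -> Treatment -> Outcome <- PriorTherapy -> AgeGroup
  P2: Comorbidity <- Biomarker -> Outcome <- PriorTherapy -> AgeGroup
Each backdoor path contains an unconditioned collider, so every path is already blocked with the empty conditioning set:
  P1: blocked at collider Outcome (neither it nor any descendant is in the conditioning set).
  P2: blocked at collider Outcome (neither it nor any descendant is in the conditioning set).
The empty set is therefore the unique smallest valid set.

{}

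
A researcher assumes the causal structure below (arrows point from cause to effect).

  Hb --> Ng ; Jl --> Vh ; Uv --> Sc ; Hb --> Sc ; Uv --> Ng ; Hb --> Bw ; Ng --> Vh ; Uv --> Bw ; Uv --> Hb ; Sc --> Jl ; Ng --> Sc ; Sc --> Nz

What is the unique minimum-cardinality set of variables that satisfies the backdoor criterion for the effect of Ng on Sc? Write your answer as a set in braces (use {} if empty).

{Hb, Uv}

Variables eligible for adjustment (non-descendants of Ng, excluding Ng and Sc): {Bw, Hb, Uv}.
Backdoor paths from Ng to Sc:
  P1: Ng <- Uv -> Hb -> Sc
  P2: Ng <- Uv -> Bw <- Hb -> Sc
  P3: Ng <- Uv -> Sc
  P4: Ng <- Hb <- Uv -> Sc
  P5: Ng <- Hb -> Bw <- Uv -> Sc
  P6: Ng <- Hb -> Sc
The empty set is not sufficient: P1 (Ng <- Uv -> Hb -> Sc) has no collider blocking it and no conditioned non-collider, so it is open.
Try {Hb, Uv}:
  P1: blocked at fork node Uv ∈ conditioning set.
  P2: blocked at fork node Uv ∈ conditioning set.
  P3: blocked at fork node Uv ∈ conditioning set.
  P4: blocked at chain node Hb ∈ conditioning set.
  P5: blocked at fork node Hb ∈ conditioning set.
  P6: blocked at fork node Hb ∈ conditioning set.
{Hb, Uv} contains no descendant of Ng and blocks every backdoor path.
Every element of {Hb, Uv} is needed (dropping Hb leaves P6 open; dropping Uv leaves P3 open), so no proper subset is valid.
Among all size-2 subsets of the eligible variables, only {Hb, Uv} blocks every backdoor path, so it is the unique smallest valid adjustment set.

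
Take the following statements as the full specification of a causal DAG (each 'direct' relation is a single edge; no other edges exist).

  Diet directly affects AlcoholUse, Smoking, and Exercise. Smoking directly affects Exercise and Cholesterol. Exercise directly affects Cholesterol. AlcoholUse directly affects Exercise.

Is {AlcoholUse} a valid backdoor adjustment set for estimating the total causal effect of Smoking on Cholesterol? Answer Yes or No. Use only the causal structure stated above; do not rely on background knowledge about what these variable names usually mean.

Backdoor paths from Smoking to Cholesterol (paths whose first edge points into Smoking):
  P1: Smoking <- Diet -> AlcoholUse -> Exercise -> Cholesterol
  P2: Smoking <- Diet -> Exercise -> Cholesterol
Condition 1 (no descendant of Smoking in the set): holds — descendants of Smoking are {Cholesterol, Exercise}; none are in {AlcoholUse}.
Condition 2 (every backdoor path blocked by {AlcoholUse}):
  P1: blocked at chain node AlcoholUse ∈ conditioning set.
  P2: open — no interior node is in the conditioning set.
{AlcoholUse} does not satisfy the backdoor criterion.

No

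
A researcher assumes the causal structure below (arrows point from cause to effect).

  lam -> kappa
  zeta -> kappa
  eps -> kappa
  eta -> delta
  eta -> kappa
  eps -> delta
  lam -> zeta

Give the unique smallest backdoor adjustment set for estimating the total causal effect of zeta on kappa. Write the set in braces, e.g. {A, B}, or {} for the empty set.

{lam}

Variables eligible for adjustment (non-descendants of zeta, excluding zeta and kappa): {delta, eps, eta, lam}.
Backdoor paths from zeta to kappa:
  P1: zeta <- lam -> kappa
The empty set is not sufficient: P1 (zeta <- lam -> kappa) has no collider blocking it and no conditioned non-collider, so it is open.
Try {lam}:
  P1: blocked at fork node lam ∈ conditioning set.
{lam} contains no descendant of zeta and blocks every backdoor path.
No other singleton works — e.g. {eps} leaves P1 open — so {lam} is the unique smallest valid adjustment set.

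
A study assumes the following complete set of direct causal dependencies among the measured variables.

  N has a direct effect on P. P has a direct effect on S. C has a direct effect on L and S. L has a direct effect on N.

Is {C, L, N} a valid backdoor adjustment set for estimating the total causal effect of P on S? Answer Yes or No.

Yes

Backdoor paths from P to S (paths whose first edge points into P):
  P1: P <- N <- L <- C -> S
Condition 1 (no descendant of P in the set): holds — descendants of P are {S}; none are in {C, L, N}.
Condition 2 (every backdoor path blocked by {C, L, N}):
  P1: blocked at chain node N ∈ conditioning set.
{C, L, N} satisfies the backdoor criterion.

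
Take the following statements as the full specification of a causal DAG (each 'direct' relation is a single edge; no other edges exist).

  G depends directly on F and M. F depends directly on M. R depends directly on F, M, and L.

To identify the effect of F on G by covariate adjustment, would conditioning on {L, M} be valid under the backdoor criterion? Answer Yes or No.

Yes

Backdoor paths from F to G (paths whose first edge points into F):
  P1: F <- M -> G
Condition 1 (no descendant of F in the set): holds — descendants of F are {G, R}; none are in {L, M}.
Condition 2 (every backdoor path blocked by {L, M}):
  P1: blocked at fork node M ∈ conditioning set.
{L, M} satisfies the backdoor criterion.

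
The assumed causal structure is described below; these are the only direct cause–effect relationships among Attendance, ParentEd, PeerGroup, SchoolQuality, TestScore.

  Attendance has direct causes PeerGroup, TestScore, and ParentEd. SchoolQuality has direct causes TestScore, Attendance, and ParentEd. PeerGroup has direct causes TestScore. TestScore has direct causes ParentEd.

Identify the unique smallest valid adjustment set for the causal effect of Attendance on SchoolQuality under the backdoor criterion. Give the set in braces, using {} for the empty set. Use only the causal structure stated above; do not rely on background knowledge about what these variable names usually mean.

Variables eligible for adjustment (non-descendants of Attendance, excluding Attendance and SchoolQuality): {ParentEd, PeerGroup, TestScore}.
Backdoor paths from Attendance to SchoolQuality:
  P1: Attendance <- ParentEd -> TestScore -> SchoolQuality
  P2: Attendance <- ParentEd -> SchoolQuality
  P3: Attendance <- TestScore <- ParentEd -> SchoolQuality
  P4: Attendance <- TestScore -> SchoolQuality
  P5: Attendance <- PeerGroup <- TestScore <- ParentEd -> SchoolQuality
  P6: Attendance <- PeerGroup <- TestScore -> SchoolQuality
The empty set is not sufficient: P1 (Attendance <- ParentEd -> TestScore -> SchoolQuality) has no collider blocking it and no conditioned non-collider, so it is open.
Try {ParentEd, TestScore}:
  P1: blocked at fork node ParentEd ∈ conditioning set.
  P2: blocked at fork node ParentEd ∈ conditioning set.
  P3: blocked at chain node TestScore ∈ conditioning set.
  P4: blocked at fork node TestScore ∈ conditioning set.
  P5: blocked at chain node TestScore ∈ conditioning set.
  P6: blocked at fork node TestScore ∈ conditioning set.
{ParentEd, TestScore} contains no descendant of Attendance and blocks every backdoor path.
Every element of {ParentEd, TestScore} is needed (dropping ParentEd leaves P2 open; dropping TestScore leaves P4 open), so no proper subset is valid.
Among all size-2 subsets of the eligible variables, only {ParentEd, TestScore} blocks every backdoor path, so it is the unique smallest valid adjustment set.

{ParentEd, TestScore}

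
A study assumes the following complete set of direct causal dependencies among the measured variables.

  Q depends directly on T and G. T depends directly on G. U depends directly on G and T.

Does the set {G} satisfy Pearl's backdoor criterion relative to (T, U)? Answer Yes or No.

Backdoor paths from T to U (paths whose first edge points into T):
  P1: T <- G -> U
Condition 1 (no descendant of T in the set): holds — descendants of T are {Q, U}; none are in {G}.
Condition 2 (every backdoor path blocked by {G}):
  P1: blocked at fork node G ∈ conditioning set.
{G} satisfies the backdoor criterion.

Yes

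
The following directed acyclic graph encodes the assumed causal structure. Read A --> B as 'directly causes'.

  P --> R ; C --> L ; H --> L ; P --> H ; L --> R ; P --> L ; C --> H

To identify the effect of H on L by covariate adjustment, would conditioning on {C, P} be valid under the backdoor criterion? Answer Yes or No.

Backdoor paths from H to L (paths whose first edge points into H):
  P1: H <- P -> L
  P2: H <- P -> R <- L
  P3: H <- C -> L
Condition 1 (no descendant of H in the set): holds — descendants of H are {L, R}; none are in {C, P}.
Condition 2 (every backdoor path blocked by {C, P}):
  P1: blocked at fork node P ∈ conditioning set.
  P2: blocked at fork node P ∈ conditioning set.
  P3: blocked at fork node C ∈ conditioning set.
{C, P} satisfies the backdoor criterion.

Yes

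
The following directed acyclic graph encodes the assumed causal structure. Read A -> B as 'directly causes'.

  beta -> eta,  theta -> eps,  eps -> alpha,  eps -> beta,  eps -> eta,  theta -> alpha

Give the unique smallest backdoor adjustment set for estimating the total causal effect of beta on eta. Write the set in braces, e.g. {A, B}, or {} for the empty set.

Variables eligible for adjustment (non-descendants of beta, excluding beta and eta): {alpha, eps, theta}.
Backdoor paths from beta to eta:
  P1: beta <- eps -> eta
The empty set is not sufficient: P1 (beta <- eps -> eta) has no collider blocking it and no conditioned non-collider, so it is open.
Try {eps}:
  P1: blocked at fork node eps ∈ conditioning set.
{eps} contains no descendant of beta and blocks every backdoor path.
No other singleton works — e.g. {theta} leaves P1 open — so {eps} is the unique smallest valid adjustment set.

{eps}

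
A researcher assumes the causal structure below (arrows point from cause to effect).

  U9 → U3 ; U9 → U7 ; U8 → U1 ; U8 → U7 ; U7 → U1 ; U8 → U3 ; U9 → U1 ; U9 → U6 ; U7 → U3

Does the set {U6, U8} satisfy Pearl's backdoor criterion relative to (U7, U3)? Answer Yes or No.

Backdoor paths from U7 to U3 (paths whose first edge points into U7):
  P1: U7 <- U9 -> U1 <- U8 -> U3
  P2: U7 <- U9 -> U3
  P3: U7 <- U8 -> U1 <- U9 -> U3
  P4: U7 <- U8 -> U3
Condition 1 (no descendant of U7 in the set): holds — descendants of U7 are {U1, U3}; none are in {U6, U8}.
Condition 2 (every backdoor path blocked by {U6, U8}):
  P1: blocked at collider U1 (neither it nor any descendant is in the conditioning set).
  P2: open — no interior node is in the conditioning set.
  P3: blocked at fork node U8 ∈ conditioning set.
  P4: blocked at fork node U8 ∈ conditioning set.
{U6, U8} does not satisfy the backdoor criterion.

No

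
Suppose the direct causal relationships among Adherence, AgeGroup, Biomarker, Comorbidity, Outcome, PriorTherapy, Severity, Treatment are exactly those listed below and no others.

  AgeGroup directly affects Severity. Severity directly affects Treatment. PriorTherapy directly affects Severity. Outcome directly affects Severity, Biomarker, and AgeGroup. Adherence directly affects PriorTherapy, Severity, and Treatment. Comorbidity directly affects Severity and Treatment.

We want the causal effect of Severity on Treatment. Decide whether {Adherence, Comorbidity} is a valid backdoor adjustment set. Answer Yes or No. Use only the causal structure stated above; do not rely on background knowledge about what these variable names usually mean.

Yes

Backdoor paths from Severity to Treatment (paths whose first edge points into Severity):
  P1: Severity <- Comorbidity -> Treatment
  P2: Severity <- Adherence -> Treatment
  P3: Severity <- PriorTherapy <- Adherence -> Treatment
Condition 1 (no descendant of Severity in the set): holds — descendants of Severity are {Treatment}; none are in {Adherence, Comorbidity}.
Condition 2 (every backdoor path blocked by {Adherence, Comorbidity}):
  P1: blocked at fork node Comorbidity ∈ conditioning set.
  P2: blocked at fork node Adherence ∈ conditioning set.
  P3: blocked at fork node Adherence ∈ conditioning set.
{Adherence, Comorbidity} satisfies the backdoor criterion.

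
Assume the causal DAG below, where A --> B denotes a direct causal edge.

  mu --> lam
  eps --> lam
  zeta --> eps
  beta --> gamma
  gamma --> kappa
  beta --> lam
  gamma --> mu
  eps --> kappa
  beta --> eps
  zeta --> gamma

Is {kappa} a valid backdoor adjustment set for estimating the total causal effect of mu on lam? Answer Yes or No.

No

Backdoor paths from mu to lam (paths whose first edge points into mu):
  P1: mu <- gamma <- beta -> eps -> lam
  P2: mu <- gamma <- beta -> lam
  P3: mu <- gamma <- zeta -> eps <- beta -> lam
  P4: mu <- gamma <- zeta -> eps -> lam
  P5: mu <- gamma -> kappa <- eps <- beta -> lam
  P6: mu <- gamma -> kappa <- eps -> lam
Condition 1 (no descendant of mu in the set): holds — descendants of mu are {lam}; none are in {kappa}.
Condition 2 (every backdoor path blocked by {kappa}):
  P1: open — no interior node is in the conditioning set.
  P2: open — no interior node is in the conditioning set.
  P3: open — collider(s) eps are conditioned on (or have a conditioned descendant) and no non-collider on the path is in the set.
  P4: open — no interior node is in the conditioning set.
  P5: open — collider(s) kappa are conditioned on (or have a conditioned descendant) and no non-collider on the path is in the set.
  P6: open — collider(s) kappa are conditioned on (or have a conditioned descendant) and no non-collider on the path is in the set.
{kappa} does not satisfy the backdoor criterion.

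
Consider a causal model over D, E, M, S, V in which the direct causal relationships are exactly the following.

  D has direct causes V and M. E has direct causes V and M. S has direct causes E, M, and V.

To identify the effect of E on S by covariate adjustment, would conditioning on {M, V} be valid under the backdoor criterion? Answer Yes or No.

Yes

Backdoor paths from E to S (paths whose first edge points into E):
  P1: E <- V -> S
  P2: E <- V -> D <- M -> S
  P3: E <- M -> S
  P4: E <- M -> D <- V -> S
Condition 1 (no descendant of E in the set): holds — descendants of E are {S}; none are in {M, V}.
Condition 2 (every backdoor path blocked by {M, V}):
  P1: blocked at fork node V ∈ conditioning set.
  P2: blocked at fork node V ∈ conditioning set.
  P3: blocked at fork node M ∈ conditioning set.
  P4: blocked at fork node M ∈ conditioning set.
{M, V} satisfies the backdoor criterion.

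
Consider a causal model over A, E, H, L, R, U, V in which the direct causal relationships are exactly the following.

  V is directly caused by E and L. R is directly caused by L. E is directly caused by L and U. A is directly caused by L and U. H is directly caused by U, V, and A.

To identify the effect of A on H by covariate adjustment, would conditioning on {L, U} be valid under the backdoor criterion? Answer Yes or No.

Yes

Backdoor paths from A to H (paths whose first edge points into A):
  P1: A <- L -> E <- U -> H
  P2: A <- L -> E -> V -> H
  P3: A <- L -> V <- E <- U -> H
  P4: A <- L -> V -> H
  P5: A <- U -> E <- L -> V -> H
  P6: A <- U -> E -> V -> H
  P7: A <- U -> H
Condition 1 (no descendant of A in the set): holds — descendants of A are {H}; none are in {L, U}.
Condition 2 (every backdoor path blocked by {L, U}):
  P1: blocked at fork node L ∈ conditioning set.
  P2: blocked at fork node L ∈ conditioning set.
  P3: blocked at fork node L ∈ conditioning set.
  P4: blocked at fork node L ∈ conditioning set.
  P5: blocked at fork node U ∈ conditioning set.
  P6: blocked at fork node U ∈ conditioning set.
  P7: blocked at fork node U ∈ conditioning set.
{L, U} satisfies the backdoor criterion.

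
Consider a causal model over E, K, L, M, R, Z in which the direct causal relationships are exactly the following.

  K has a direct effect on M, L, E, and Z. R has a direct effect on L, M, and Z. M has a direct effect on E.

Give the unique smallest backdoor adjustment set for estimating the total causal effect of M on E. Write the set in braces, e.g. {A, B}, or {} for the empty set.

{K}

Variables eligible for adjustment (non-descendants of M, excluding M and E): {K, L, R, Z}.
Backdoor paths from M to E:
  P1: M <- R -> Z <- K -> E
  P2: M <- R -> L <- K -> E
  P3: M <- K -> E
The empty set is not sufficient: P3 (M <- K -> E) has no collider blocking it and no conditioned non-collider, so it is open.
Try {K}:
  P1: blocked at collider Z (neither it nor any descendant is in the conditioning set).
  P2: blocked at collider L (neither it nor any descendant is in the conditioning set).
  P3: blocked at fork node K ∈ conditioning set.
{K} contains no descendant of M and blocks every backdoor path.
No other singleton works — e.g. {R} leaves P3 open — so {K} is the unique smallest valid adjustment set.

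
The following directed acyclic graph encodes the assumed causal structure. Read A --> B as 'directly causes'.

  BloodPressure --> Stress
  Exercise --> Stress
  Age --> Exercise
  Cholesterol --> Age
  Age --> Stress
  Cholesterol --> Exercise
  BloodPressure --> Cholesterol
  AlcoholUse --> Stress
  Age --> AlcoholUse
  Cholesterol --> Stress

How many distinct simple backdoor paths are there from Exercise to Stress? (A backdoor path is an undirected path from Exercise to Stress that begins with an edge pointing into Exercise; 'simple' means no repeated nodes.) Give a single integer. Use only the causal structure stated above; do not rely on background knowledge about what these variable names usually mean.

A backdoor path from Exercise to Stress is any simple undirected path whose first edge points into Exercise (i.e. leaves Exercise via a parent).
Parents of Exercise: {Age, Cholesterol}.
Enumerating:
  P1: Exercise <- Cholesterol <- BloodPressure -> Stress
  P2: Exercise <- Cholesterol -> Age -> AlcoholUse -> Stress
  P3: Exercise <- Cholesterol -> Age -> Stress
  P4: Exercise <- Cholesterol -> Stress
  P5: Exercise <- Age <- Cholesterol <- BloodPressure -> Stress
  P6: Exercise <- Age <- Cholesterol -> Stress
  P7: Exercise <- Age -> AlcoholUse -> Stress
  P8: Exercise <- Age -> Stress
That exhausts the simple backdoor paths. Count: 8.

8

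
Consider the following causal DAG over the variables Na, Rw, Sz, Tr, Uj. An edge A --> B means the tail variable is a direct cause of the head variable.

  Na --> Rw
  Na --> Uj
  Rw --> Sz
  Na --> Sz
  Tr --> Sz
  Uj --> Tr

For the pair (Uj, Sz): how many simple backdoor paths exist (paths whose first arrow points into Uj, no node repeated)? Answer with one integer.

2

A backdoor path from Uj to Sz is any simple undirected path whose first edge points into Uj (i.e. leaves Uj via a parent).
Parents of Uj: {Na}.
Enumerating:
  P1: Uj <- Na -> Rw -> Sz
  P2: Uj <- Na -> Sz
That exhausts the simple backdoor paths. Count: 2.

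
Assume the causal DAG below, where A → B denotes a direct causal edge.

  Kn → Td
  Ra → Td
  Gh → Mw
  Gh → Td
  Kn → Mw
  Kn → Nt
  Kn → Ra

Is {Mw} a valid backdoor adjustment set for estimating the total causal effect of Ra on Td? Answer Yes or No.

Backdoor paths from Ra to Td (paths whose first edge points into Ra):
  P1: Ra <- Kn -> Td
  P2: Ra <- Kn -> Mw <- Gh -> Td
Condition 1 (no descendant of Ra in the set): holds — descendants of Ra are {Td}; none are in {Mw}.
Condition 2 (every backdoor path blocked by {Mw}):
  P1: open — no interior node is in the conditioning set.
  P2: open — collider(s) Mw are conditioned on (or have a conditioned descendant) and no non-collider on the path is in the set.
{Mw} does not satisfy the backdoor criterion.

No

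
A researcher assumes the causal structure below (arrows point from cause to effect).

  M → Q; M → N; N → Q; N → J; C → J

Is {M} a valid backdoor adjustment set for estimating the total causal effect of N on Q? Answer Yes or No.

Backdoor paths from N to Q (paths whose first edge points into N):
  P1: N <- M -> Q
Condition 1 (no descendant of N in the set): holds — descendants of N are {J, Q}; none are in {M}.
Condition 2 (every backdoor path blocked by {M}):
  P1: blocked at fork node M ∈ conditioning set.
{M} satisfies the backdoor criterion.

Yes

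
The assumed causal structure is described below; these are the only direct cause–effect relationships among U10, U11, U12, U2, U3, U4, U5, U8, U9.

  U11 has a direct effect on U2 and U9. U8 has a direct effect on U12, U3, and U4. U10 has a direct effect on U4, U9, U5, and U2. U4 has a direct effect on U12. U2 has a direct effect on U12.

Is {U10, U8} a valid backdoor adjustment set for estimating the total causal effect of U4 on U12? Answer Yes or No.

Backdoor paths from U4 to U12 (paths whose first edge points into U4):
  P1: U4 <- U8 -> U12
  P2: U4 <- U10 -> U9 <- U11 -> U2 -> U12
  P3: U4 <- U10 -> U2 -> U12
Condition 1 (no descendant of U4 in the set): holds — descendants of U4 are {U12}; none are in {U10, U8}.
Condition 2 (every backdoor path blocked by {U10, U8}):
  P1: blocked at fork node U8 ∈ conditioning set.
  P2: blocked at fork node U10 ∈ conditioning set.
  P3: blocked at fork node U10 ∈ conditioning set.
{U10, U8} satisfies the backdoor criterion.

Yes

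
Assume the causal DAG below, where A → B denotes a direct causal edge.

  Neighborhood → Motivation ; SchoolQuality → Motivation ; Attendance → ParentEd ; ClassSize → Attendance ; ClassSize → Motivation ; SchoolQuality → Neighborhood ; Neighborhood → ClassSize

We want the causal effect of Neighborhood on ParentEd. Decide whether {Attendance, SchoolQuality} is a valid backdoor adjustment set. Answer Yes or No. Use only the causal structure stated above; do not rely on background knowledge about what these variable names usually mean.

No

Backdoor paths from Neighborhood to ParentEd (paths whose first edge points into Neighborhood):
  P1: Neighborhood <- SchoolQuality -> Motivation <- ClassSize -> Attendance -> ParentEd
Condition 1 (no descendant of Neighborhood in the set): FAILS — Attendance is a descendant of Neighborhood.
Condition 2 (every backdoor path blocked by {Attendance, SchoolQuality}):
  P1: blocked at fork node SchoolQuality ∈ conditioning set.
{Attendance, SchoolQuality} does not satisfy the backdoor criterion.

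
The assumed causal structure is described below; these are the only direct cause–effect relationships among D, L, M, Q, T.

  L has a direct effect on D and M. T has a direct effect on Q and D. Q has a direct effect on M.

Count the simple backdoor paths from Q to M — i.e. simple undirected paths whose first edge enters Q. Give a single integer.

1

A backdoor path from Q to M is any simple undirected path whose first edge points into Q (i.e. leaves Q via a parent).
Parents of Q: {T}.
Enumerating:
  P1: Q <- T -> D <- L -> M
That exhausts the simple backdoor paths. Count: 1.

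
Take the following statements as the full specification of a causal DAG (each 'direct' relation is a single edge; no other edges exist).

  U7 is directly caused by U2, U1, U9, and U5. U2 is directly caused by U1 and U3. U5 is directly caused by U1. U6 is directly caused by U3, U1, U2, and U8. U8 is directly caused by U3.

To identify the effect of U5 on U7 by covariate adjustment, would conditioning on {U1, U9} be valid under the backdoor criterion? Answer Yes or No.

Backdoor paths from U5 to U7 (paths whose first edge points into U5):
  P1: U5 <- U1 -> U2 -> U7
  P2: U5 <- U1 -> U7
  P3: U5 <- U1 -> U6 <- U3 -> U2 -> U7
  P4: U5 <- U1 -> U6 <- U2 -> U7
  P5: U5 <- U1 -> U6 <- U8 <- U3 -> U2 -> U7
Condition 1 (no descendant of U5 in the set): holds — descendants of U5 are {U7}; none are in {U1, U9}.
Condition 2 (every backdoor path blocked by {U1, U9}):
  P1: blocked at fork node U1 ∈ conditioning set.
  P2: blocked at fork node U1 ∈ conditioning set.
  P3: blocked at fork node U1 ∈ conditioning set.
  P4: blocked at fork node U1 ∈ conditioning set.
  P5: blocked at fork node U1 ∈ conditioning set.
{U1, U9} satisfies the backdoor criterion.

Yes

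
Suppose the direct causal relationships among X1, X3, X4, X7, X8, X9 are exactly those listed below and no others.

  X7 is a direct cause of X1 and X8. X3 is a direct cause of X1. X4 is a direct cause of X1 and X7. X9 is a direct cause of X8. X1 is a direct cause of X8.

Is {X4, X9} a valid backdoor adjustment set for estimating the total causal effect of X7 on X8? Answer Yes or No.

Backdoor paths from X7 to X8 (paths whose first edge points into X7):
  P1: X7 <- X4 -> X1 -> X8
Condition 1 (no descendant of X7 in the set): holds — descendants of X7 are {X1, X8}; none are in {X4, X9}.
Condition 2 (every backdoor path blocked by {X4, X9}):
  P1: blocked at fork node X4 ∈ conditioning set.
{X4, X9} satisfies the backdoor criterion.

Yes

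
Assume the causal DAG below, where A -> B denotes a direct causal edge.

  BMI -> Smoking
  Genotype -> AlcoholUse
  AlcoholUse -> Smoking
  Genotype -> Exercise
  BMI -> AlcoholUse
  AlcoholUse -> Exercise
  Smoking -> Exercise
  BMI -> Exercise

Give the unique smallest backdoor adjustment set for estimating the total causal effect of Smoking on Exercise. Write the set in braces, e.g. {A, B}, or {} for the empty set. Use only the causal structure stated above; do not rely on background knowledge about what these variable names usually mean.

Variables eligible for adjustment (non-descendants of Smoking, excluding Smoking and Exercise): {AlcoholUse, BMI, Genotype}.
Backdoor paths from Smoking to Exercise:
  P1: Smoking <- BMI -> AlcoholUse <- Genotype -> Exercise
  P2: Smoking <- BMI -> AlcoholUse -> Exercise
  P3: Smoking <- BMI -> Exercise
  P4: Smoking <- AlcoholUse <- Genotype -> Exercise
  P5: Smoking <- AlcoholUse <- BMI -> Exercise
  P6: Smoking <- AlcoholUse -> Exercise
The empty set is not sufficient: P2 (Smoking <- BMI -> AlcoholUse -> Exercise) has no collider blocking it and no conditioned non-collider, so it is open.
Try {AlcoholUse, BMI}:
  P1: blocked at fork node BMI ∈ conditioning set.
  P2: blocked at fork node BMI ∈ conditioning set.
  P3: blocked at fork node BMI ∈ conditioning set.
  P4: blocked at chain node AlcoholUse ∈ conditioning set.
  P5: blocked at chain node AlcoholUse ∈ conditioning set.
  P6: blocked at fork node AlcoholUse ∈ conditioning set.
{AlcoholUse, BMI} contains no descendant of Smoking and blocks every backdoor path.
Every element of {AlcoholUse, BMI} is needed (dropping AlcoholUse leaves P4 open; dropping BMI leaves P1 open), so no proper subset is valid.
Among all size-2 subsets of the eligible variables, only {AlcoholUse, BMI} blocks every backdoor path, so it is the unique smallest valid adjustment set.

{AlcoholUse, BMI}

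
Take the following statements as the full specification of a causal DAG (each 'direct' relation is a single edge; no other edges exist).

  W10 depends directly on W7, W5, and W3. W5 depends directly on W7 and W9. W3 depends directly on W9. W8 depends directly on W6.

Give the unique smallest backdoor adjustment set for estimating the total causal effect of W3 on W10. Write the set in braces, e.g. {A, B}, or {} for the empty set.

{W9}

Variables eligible for adjustment (non-descendants of W3, excluding W3 and W10): {W5, W6, W7, W8, W9}.
Backdoor paths from W3 to W10:
  P1: W3 <- W9 -> W5 <- W7 -> W10
  P2: W3 <- W9 -> W5 -> W10
The empty set is not sufficient: P2 (W3 <- W9 -> W5 -> W10) has no collider blocking it and no conditioned non-collider, so it is open.
Try {W9}:
  P1: blocked at fork node W9 ∈ conditioning set.
  P2: blocked at fork node W9 ∈ conditioning set.
{W9} contains no descendant of W3 and blocks every backdoor path.
No other singleton works — e.g. {W6} leaves P2 open — so {W9} is the unique smallest valid adjustment set.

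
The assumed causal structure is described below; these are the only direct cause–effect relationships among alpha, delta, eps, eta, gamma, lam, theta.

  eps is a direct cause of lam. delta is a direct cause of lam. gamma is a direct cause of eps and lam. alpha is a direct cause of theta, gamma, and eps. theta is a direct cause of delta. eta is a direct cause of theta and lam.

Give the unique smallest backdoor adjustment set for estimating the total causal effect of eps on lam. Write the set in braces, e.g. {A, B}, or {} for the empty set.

{alpha, gamma}

Variables eligible for adjustment (non-descendants of eps, excluding eps and lam): {alpha, delta, eta, gamma, theta}.
Backdoor paths from eps to lam:
  P1: eps <- alpha -> theta <- eta -> lam
  P2: eps <- alpha -> theta -> delta -> lam
  P3: eps <- alpha -> gamma -> lam
  P4: eps <- gamma <- alpha -> theta <- eta -> lam
  P5: eps <- gamma <- alpha -> theta -> delta -> lam
  P6: eps <- gamma -> lam
The empty set is not sufficient: P2 (eps <- alpha -> theta -> delta -> lam) has no collider blocking it and no conditioned non-collider, so it is open.
Try {alpha, gamma}:
  P1: blocked at fork node alpha ∈ conditioning set.
  P2: blocked at fork node alpha ∈ conditioning set.
  P3: blocked at fork node alpha ∈ conditioning set.
  P4: blocked at chain node gamma ∈ conditioning set.
  P5: blocked at chain node gamma ∈ conditioning set.
  P6: blocked at fork node gamma ∈ conditioning set.
{alpha, gamma} contains no descendant of eps and blocks every backdoor path.
Every element of {alpha, gamma} is needed (dropping alpha leaves P2 open; dropping gamma leaves P6 open), so no proper subset is valid.
Among all size-2 subsets of the eligible variables, only {alpha, gamma} blocks every backdoor path, so it is the unique smallest valid adjustment set.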